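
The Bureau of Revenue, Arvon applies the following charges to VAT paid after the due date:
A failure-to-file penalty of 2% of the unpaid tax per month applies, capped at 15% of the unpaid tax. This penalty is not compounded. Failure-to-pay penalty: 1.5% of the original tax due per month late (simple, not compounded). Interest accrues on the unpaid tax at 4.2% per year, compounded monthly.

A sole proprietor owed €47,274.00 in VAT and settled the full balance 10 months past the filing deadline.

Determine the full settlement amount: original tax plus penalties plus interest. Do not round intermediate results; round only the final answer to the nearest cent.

Failure-to-file: 10 × 2% × €47,274.00 = €9,454.80, capped at 15% × €47,274.00 = €7,091.10
Failure-to-pay penalty: 10 × 1.5% × €47,274.00 = €7,091.10
Interest (4.2%/yr ÷ 12 = 0.35%/month): €47,274.00 × ((1 + 0.0035)^10 − 1) = €1,680.8945…
Total = €47,274.00 + €14,182.2000 + €1,680.8945… = €63,137.09

€63,137.09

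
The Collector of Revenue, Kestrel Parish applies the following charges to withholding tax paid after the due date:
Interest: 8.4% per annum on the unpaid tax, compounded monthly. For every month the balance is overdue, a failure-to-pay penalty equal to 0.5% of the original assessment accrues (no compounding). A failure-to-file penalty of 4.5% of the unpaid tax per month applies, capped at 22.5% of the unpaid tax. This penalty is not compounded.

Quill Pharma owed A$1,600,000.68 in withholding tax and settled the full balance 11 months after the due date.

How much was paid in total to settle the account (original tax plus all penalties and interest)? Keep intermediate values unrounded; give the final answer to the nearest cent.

Failure-to-file: 11 × 4.5% × A$1,600,000.68 = A$792,000.34…, capped at 22.5% × A$1,600,000.68 = A$360,000.15…
Failure-to-pay penalty = 0.5% × A$1,600,000.68 × 11 mo = A$88,000.04…
Interest (8.4%/yr ÷ 12 = 0.7%/month): A$1,600,000.68 × ((1 + 0.007)^11 − 1) = A$127,603.8865…
Total = A$1,600,000.68 + A$448,000.1904 + A$127,603.8865… = A$2,175,604.76

A$2,175,604.76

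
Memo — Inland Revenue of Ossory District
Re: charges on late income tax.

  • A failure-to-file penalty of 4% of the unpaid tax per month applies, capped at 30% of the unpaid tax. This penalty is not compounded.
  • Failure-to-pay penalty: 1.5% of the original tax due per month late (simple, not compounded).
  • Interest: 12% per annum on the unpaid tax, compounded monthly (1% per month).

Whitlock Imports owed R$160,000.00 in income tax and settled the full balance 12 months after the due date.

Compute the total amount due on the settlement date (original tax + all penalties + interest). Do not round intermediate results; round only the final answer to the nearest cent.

R$257,092.00

Failure-to-file: 12 × 4% × R$160,000.00 = R$76,800.00, capped at 30% × R$160,000.00 = R$48,000.00
Failure-to-pay penalty = 1.5% × R$160,000.00 × 12 mo = R$28,800.00
Interest: R$160,000.00 × ((1 + 0.01)^12 − 1) = R$160,000.00 × 0.1268250… = R$20,292.0048…
Total = R$160,000.00 + R$76,800.0000 + R$20,292.0048… = R$257,092.00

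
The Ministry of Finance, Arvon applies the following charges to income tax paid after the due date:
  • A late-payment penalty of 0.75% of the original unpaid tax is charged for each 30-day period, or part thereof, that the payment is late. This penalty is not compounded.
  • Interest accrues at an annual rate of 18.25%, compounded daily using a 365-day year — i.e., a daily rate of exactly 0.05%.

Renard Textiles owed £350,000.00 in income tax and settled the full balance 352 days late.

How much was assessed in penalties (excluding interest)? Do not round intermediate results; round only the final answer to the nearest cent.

£31,500.00

Penalty periods: ⌈352/30⌉ = 12; penalty = 12 × 0.75% × £350,000.00 = £31,500.00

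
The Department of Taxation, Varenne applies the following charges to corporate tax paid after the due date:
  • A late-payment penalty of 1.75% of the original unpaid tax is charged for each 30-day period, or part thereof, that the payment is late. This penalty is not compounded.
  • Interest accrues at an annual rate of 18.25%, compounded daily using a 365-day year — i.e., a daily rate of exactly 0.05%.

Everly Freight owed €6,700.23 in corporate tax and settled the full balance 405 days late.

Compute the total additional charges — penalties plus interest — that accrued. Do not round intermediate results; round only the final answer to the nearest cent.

Penalty periods: ⌈405/30⌉ = 14; penalty = 14 × 1.75% × €6,700.23 = €1,641.56…
Interest: €6,700.23 × ((1 + 0.0005)^405 − 1) = €6,700.23 × 0.22439812… = €1,503.5190…
Penalties + interest = €1,641.5564… + €1,503.5190… = €3,145.08

€3,145.08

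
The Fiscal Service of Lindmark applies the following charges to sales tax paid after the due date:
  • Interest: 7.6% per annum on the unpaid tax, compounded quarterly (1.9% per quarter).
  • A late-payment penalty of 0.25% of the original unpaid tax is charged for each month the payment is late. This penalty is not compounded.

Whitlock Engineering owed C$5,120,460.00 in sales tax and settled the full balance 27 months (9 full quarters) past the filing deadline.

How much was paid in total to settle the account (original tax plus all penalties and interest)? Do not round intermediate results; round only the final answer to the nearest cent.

Late-payment penalty = 0.25% × C$5,120,460.00 × 27 mo = C$345,631.05
Interest: C$5,120,460.00 × ((1 + 0.019)^9 − 1) = C$5,120,460.00 × 0.1845889… = C$945,180.0401…
Total = C$5,120,460.00 + C$345,631.0500 + C$945,180.0401… = C$6,411,271.09

C$6,411,271.09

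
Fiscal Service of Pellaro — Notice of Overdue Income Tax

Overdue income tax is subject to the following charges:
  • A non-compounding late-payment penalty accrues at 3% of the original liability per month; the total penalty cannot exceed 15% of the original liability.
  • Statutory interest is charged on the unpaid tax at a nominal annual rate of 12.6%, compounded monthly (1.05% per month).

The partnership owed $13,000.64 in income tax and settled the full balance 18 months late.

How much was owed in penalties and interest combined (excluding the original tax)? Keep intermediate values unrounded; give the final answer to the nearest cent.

$4,639.29

Penalty (uncapped): 18 × 3% × $13,000.64 = $7,020.35…; cap = 15% × $13,000.64 = $1,950.10… → penalty = $1,950.10…
Interest: $13,000.64 × ((1 + 0.0105)^18 − 1) = $13,000.64 × 0.2068512… = $2,689.1978…
Penalties + interest = $1,950.0960 + $2,689.1978… = $4,639.29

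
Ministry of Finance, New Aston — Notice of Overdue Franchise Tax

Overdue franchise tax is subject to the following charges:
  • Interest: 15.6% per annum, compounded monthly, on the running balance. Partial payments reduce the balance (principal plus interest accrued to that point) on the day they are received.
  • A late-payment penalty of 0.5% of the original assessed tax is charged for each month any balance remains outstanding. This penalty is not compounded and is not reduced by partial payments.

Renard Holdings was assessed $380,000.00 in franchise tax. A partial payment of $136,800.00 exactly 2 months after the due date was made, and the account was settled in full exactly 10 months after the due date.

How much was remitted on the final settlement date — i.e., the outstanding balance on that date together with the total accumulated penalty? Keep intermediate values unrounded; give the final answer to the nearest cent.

$299,700.75

Monthly rate = 15.6% ÷ 12 = 1.3%
Balance at month 2: $380,000.0000 × (1 + 0.013)^2 = $389,944.2200
After $136,800.00 payment: $389,944.2200 − $136,800.00 = $253,144.2200
Balance at month 10: $253,144.2200 × (1 + 0.013)^8 = $280,700.7536…
Penalty: 10 × 0.5% × $380,000.00 = $19,000.00
Final settlement = outstanding balance + penalty = $280,700.7536… + $19,000.00 = $299,700.75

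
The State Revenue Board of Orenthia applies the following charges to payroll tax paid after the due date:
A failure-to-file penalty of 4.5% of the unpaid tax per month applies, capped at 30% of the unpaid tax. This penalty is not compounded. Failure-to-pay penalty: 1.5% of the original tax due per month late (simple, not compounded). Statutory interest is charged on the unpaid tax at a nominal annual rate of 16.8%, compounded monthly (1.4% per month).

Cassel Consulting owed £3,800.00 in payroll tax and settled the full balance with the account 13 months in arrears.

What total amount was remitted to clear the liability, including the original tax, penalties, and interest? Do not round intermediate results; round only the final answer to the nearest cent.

£6,433.78

Failure-to-file: 13 × 4.5% × £3,800.00 = £2,223.00, capped at 30% × £3,800.00 = £1,140.00
Failure-to-pay penalty: 13 × 1.5% × £3,800.00 = £741.00
Interest: £3,800.00 × ((1 + 0.014)^13 − 1) = £3,800.00 × 0.1981010… = £752.7836…
Total = £3,800.00 + £1,881.0000 + £752.7836… = £6,433.78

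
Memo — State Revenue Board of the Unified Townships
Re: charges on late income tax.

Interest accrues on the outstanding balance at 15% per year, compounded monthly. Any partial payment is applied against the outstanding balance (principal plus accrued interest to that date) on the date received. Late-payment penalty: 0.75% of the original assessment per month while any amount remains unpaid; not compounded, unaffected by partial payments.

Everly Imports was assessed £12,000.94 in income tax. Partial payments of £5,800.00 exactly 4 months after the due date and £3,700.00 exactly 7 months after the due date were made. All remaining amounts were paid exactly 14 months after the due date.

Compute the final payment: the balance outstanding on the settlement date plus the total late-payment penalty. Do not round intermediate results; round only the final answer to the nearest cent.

Monthly rate = 15% ÷ 12 = 1.25%
Balance at month 4: £12,000.9400 × (1 + 0.0125)^4 = £12,612.3319…
After £5,800.00 payment: £12,612.3319… − £5,800.00 = £6,812.3319…
Balance at month 7: £6,812.3319… × (1 + 0.0125)^3 = £7,071.0010…
After £3,700.00 payment: £7,071.0010… − £3,700.00 = £3,371.0010…
Balance at month 14: £3,371.0010… × (1 + 0.0125)^7 = £3,677.2580…
Penalty: 14 × 0.75% × £12,000.94 = £1,260.10…
Final settlement = outstanding balance + penalty = £3,677.2580… + £1,260.10… = £4,937.36

£4,937.36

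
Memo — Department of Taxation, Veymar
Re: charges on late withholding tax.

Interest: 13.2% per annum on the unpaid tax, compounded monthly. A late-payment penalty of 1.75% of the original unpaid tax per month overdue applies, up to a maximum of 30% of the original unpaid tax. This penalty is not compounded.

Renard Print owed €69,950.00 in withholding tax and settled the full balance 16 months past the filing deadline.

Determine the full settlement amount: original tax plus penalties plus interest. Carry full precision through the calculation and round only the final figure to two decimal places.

Penalty: 16 × 1.75% × €69,950.00 = €19,586.00 (below the 30% cap of €20,985.00)
Interest (13.2%/yr ÷ 12 = 1.1%/month): €69,950.00 × ((1 + 0.011)^16 − 1) = €13,380.9261…
Total = €69,950.00 + €19,586.0000 + €13,380.9261… = €102,916.93

€102,916.93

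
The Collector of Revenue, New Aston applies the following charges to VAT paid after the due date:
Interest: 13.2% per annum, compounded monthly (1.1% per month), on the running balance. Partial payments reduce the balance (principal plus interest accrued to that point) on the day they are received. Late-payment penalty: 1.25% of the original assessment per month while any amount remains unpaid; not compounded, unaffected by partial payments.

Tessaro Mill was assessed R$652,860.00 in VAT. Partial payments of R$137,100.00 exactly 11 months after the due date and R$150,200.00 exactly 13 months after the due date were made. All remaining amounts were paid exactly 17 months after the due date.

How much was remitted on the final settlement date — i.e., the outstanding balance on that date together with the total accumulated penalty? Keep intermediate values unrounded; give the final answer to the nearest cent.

Balance at month 11: R$652,860.0000 × (1 + 0.011)^11 = R$736,347.4246…
After R$137,100.00 payment: R$736,347.4246… − R$137,100.00 = R$599,247.4246…
Balance at month 13: R$599,247.4246… × (1 + 0.011)^2 = R$612,503.3769…
After R$150,200.00 payment: R$612,503.3769… − R$150,200.00 = R$462,303.3769…
Balance at month 17: R$462,303.3769… × (1 + 0.011)^4 = R$482,982.8258…
Penalty: 17 × 1.25% × R$652,860.00 = R$138,732.75
Final settlement = outstanding balance + penalty = R$482,982.8258… + R$138,732.75 = R$621,715.58

R$621,715.58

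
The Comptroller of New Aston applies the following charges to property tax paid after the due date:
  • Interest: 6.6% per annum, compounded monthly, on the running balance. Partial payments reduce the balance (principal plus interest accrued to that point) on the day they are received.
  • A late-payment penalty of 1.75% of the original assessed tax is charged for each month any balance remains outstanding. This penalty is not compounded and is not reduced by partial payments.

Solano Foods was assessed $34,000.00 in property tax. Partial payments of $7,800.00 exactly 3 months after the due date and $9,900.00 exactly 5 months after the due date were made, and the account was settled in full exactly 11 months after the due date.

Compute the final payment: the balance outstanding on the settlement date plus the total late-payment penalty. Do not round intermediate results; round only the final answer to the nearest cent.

Monthly rate = 6.6% ÷ 12 = 0.55%
Balance at month 3: $34,000.0000 × (1 + 0.0055)^3 = $34,564.0912…
After $7,800.00 payment: $34,564.0912… − $7,800.00 = $26,764.0912…
Balance at month 5: $26,764.0912… × (1 + 0.0055)^2 = $27,059.3058…
After $9,900.00 payment: $27,059.3058… − $9,900.00 = $17,159.3058…
Balance at month 11: $17,159.3058… × (1 + 0.0055)^6 = $17,733.4062…
Penalty: 11 × 1.75% × $34,000.00 = $6,545.00
Final settlement = outstanding balance + penalty = $17,733.4062… + $6,545.00 = $24,278.41

$24,278.41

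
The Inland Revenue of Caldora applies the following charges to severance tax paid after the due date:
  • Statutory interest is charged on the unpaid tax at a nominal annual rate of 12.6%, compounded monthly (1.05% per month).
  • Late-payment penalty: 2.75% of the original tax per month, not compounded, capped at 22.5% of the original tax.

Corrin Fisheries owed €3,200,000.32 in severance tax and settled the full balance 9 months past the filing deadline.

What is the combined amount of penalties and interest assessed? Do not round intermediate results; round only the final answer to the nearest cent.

Penalty (uncapped): 9 × 2.75% × €3,200,000.32 = €792,000.08…; cap = 22.5% × €3,200,000.32 = €720,000.07… → penalty = €720,000.07…
Interest: €3,200,000.32 × ((1 + 0.0105)^9 − 1) = €3,200,000.32 × 0.0985678… = €315,416.9539…
Penalties + interest = €720,000.0720 + €315,416.9539… = €1,035,417.03

€1,035,417.03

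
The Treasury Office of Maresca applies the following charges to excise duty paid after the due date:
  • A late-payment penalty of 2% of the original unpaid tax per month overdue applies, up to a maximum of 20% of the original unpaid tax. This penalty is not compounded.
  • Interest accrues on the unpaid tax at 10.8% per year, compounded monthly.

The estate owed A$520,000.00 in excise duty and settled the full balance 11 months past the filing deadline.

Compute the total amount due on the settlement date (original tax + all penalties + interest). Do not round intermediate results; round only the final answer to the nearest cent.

Penalty (uncapped): 11 × 2% × A$520,000.00 = A$114,400.00; cap = 20% × A$520,000.00 = A$104,000.00 → penalty = A$104,000.00
Interest (10.8%/yr ÷ 12 = 0.9%/month): A$520,000.00 × ((1 + 0.009)^11 − 1) = A$53,860.2884…
Total = A$520,000.00 + A$104,000.0000 + A$53,860.2884… = A$677,860.29

A$677,860.29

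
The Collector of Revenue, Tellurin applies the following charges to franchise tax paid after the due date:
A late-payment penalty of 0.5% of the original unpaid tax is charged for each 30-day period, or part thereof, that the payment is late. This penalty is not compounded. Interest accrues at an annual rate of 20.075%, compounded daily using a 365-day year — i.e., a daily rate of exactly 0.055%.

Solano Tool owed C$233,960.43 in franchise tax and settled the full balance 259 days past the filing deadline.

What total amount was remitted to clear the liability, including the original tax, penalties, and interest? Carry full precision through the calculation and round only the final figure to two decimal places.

C$280,296.36

Penalty periods: ⌈259/30⌉ = 9; penalty = 9 × 0.5% × C$233,960.43 = C$10,528.22…
Interest: C$233,960.43 × ((1 + 0.00055)^259 − 1) = C$233,960.43 × 0.15305027… = C$35,807.7072…
Total = C$233,960.43 + C$10,528.2194… + C$35,807.7072… = C$280,296.36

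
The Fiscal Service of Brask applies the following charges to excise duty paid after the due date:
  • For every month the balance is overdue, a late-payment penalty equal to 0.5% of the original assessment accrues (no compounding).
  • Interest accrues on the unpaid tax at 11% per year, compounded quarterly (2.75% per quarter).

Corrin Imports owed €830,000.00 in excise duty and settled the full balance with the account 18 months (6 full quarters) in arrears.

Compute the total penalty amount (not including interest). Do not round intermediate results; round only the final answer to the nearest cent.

€74,700.00

Late-payment penalty: 18 × 0.5% × €830,000.00 = €74,700.00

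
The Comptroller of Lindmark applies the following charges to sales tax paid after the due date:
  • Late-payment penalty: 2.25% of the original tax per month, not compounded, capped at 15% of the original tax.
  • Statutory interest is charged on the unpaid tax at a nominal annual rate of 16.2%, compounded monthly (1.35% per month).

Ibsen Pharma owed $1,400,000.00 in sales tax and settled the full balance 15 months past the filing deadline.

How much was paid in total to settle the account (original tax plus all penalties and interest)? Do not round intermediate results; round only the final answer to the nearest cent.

$1,921,923.41

Penalty (uncapped): 15 × 2.25% × $1,400,000.00 = $472,500.00; cap = 15% × $1,400,000.00 = $210,000.00 → penalty = $210,000.00
Interest: $1,400,000.00 × ((1 + 0.0135)^15 − 1) = $1,400,000.00 × 0.2228024… = $311,923.4112…
Total = $1,400,000.00 + $210,000.0000 + $311,923.4112… = $1,921,923.41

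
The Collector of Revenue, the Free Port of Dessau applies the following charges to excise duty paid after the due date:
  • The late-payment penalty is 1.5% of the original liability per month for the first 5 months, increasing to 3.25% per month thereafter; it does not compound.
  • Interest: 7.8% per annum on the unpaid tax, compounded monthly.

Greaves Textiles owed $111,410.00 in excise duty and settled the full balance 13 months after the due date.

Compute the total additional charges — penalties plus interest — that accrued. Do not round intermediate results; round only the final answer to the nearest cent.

Penalty, months 1–5: 5 × 1.5% × $111,410.00 = $8,355.75
Penalty, months 6–13: 8 × 3.25% × $111,410.00 = $28,966.60
Interest (7.8%/yr ÷ 12 = 0.65%/month): $111,410.00 × ((1 + 0.0065)^13 − 1) = $9,790.1910…
Penalties + interest = $37,322.3500 + $9,790.1910… = $47,112.54

$47,112.54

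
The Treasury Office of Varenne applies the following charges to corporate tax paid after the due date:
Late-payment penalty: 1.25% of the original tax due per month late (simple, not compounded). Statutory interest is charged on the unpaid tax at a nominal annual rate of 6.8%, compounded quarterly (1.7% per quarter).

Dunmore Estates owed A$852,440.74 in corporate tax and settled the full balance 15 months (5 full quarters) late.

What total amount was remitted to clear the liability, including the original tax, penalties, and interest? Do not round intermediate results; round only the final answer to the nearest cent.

A$1,087,236.63

Late-payment penalty = 1.25% × A$852,440.74 × 15 mo = A$159,832.64…
Interest: A$852,440.74 × ((1 + 0.017)^5 − 1) = A$852,440.74 × 0.0879395… = A$74,963.2542…
Total = A$852,440.74 + A$159,832.6388… + A$74,963.2542… = A$1,087,236.63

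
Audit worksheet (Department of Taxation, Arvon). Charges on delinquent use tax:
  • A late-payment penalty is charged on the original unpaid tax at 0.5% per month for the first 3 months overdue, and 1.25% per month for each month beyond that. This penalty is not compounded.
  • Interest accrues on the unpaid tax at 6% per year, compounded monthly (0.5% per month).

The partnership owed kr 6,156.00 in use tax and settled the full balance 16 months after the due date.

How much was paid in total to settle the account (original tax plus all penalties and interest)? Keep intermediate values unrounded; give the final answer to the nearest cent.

Penalty, months 1–3: 3 × 0.5% × kr 6,156.00 = kr 92.34
Penalty, months 4–16: 13 × 1.25% × kr 6,156.00 = kr 1,000.35
Interest: kr 6,156.00 × ((1 + 0.005)^16 − 1) = kr 6,156.00 × 0.0830712… = kr 511.3860…
Total = kr 6,156.00 + kr 1,092.6900 + kr 511.3860… = kr 7,760.08

kr 7,760.08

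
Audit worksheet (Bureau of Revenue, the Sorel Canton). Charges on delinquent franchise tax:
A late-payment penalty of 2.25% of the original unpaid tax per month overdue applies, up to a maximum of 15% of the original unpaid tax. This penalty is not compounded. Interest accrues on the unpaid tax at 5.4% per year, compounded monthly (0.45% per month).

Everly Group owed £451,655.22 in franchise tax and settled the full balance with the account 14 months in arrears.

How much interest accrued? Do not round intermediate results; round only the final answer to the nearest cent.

Interest: £451,655.22 × ((1 + 0.0045)^14 − 1) = £451,655.22 × 0.0648763… = £29,301.7348…

£29,301.73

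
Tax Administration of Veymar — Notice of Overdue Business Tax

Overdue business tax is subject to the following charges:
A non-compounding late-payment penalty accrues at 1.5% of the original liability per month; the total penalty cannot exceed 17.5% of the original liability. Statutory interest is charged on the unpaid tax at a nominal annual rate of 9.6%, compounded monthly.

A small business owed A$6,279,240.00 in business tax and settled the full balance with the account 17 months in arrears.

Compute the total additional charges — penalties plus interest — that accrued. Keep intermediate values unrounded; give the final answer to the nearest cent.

A$2,009,746.83

Penalty (uncapped): 17 × 1.5% × A$6,279,240.00 = A$1,601,206.20; cap = 17.5% × A$6,279,240.00 = A$1,098,867.00 → penalty = A$1,098,867.00
Interest (9.6%/yr ÷ 12 = 0.8%/month): A$6,279,240.00 × ((1 + 0.008)^17 − 1) = A$910,879.8321…
Penalties + interest = A$1,098,867.0000 + A$910,879.8321… = A$2,009,746.83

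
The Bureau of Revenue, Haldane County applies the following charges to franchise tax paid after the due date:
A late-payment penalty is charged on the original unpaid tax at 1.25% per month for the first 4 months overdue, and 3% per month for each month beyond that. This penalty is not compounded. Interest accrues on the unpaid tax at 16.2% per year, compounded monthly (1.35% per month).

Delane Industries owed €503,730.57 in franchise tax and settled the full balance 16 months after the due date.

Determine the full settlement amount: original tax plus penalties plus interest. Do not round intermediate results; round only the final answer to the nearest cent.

Penalty, months 1–4: 4 × 1.25% × €503,730.57 = €25,186.53…
Penalty, months 5–16: 12 × 3% × €503,730.57 = €181,343.01…
Interest: €503,730.57 × ((1 + 0.0135)^16 − 1) = €503,730.57 × 0.2393103… = €120,547.8984…
Total = €503,730.57 + €206,529.5337 + €120,547.8984… = €830,808.00

€830,808.00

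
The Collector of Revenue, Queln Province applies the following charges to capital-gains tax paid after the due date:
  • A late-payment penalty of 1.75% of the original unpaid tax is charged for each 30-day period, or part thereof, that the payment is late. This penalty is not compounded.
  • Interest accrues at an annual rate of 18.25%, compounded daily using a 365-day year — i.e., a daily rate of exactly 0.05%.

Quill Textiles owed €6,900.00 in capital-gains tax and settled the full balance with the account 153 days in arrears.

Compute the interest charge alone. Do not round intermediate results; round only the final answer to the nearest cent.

Interest: €6,900.00 × ((1 + 0.0005)^153 − 1) = €6,900.00 × 0.07948155… = €548.4227…

€548.42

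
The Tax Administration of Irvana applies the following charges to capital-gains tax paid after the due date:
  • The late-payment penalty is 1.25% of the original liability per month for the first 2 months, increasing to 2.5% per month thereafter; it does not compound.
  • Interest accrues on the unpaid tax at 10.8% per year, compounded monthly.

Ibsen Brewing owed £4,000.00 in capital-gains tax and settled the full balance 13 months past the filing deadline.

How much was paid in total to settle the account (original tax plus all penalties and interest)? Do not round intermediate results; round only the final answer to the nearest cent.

£5,694.13

Penalty, months 1–2: 2 × 1.25% × £4,000.00 = £100.00
Penalty, months 3–13: 11 × 2.5% × £4,000.00 = £1,100.00
Interest (10.8%/yr ÷ 12 = 0.9%/month): £4,000.00 × ((1 + 0.009)^13 − 1) = £494.1250…
Total = £4,000.00 + £1,200.0000 + £494.1250… = £5,694.13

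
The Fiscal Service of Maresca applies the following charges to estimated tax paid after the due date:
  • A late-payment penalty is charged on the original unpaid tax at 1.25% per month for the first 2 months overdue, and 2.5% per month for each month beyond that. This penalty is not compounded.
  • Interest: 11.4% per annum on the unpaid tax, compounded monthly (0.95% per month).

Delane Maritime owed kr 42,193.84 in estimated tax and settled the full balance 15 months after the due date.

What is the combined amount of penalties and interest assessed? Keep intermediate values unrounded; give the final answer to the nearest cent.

kr 21,197.24

Penalty, months 1–2: 2 × 1.25% × kr 42,193.84 = kr 1,054.85…
Penalty, months 3–15: 13 × 2.5% × kr 42,193.84 = kr 13,713.00…
Interest: kr 42,193.84 × ((1 + 0.0095)^15 − 1) = kr 42,193.84 × 0.1523777… = kr 6,429.4007…
Penalties + interest = kr 14,767.8440 + kr 6,429.4007… = kr 21,197.24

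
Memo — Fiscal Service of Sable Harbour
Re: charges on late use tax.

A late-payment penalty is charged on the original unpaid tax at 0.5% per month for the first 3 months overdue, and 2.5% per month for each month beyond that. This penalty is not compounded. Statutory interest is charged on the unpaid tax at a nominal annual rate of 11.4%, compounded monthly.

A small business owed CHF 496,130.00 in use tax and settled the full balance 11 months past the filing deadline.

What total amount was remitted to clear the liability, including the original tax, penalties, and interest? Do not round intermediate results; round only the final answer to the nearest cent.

Penalty, months 1–3: 3 × 0.5% × CHF 496,130.00 = CHF 7,441.95
Penalty, months 4–11: 8 × 2.5% × CHF 496,130.00 = CHF 99,226.00
Interest (11.4%/yr ÷ 12 = 0.95%/month): CHF 496,130.00 × ((1 + 0.0095)^11 − 1) = CHF 54,379.7877…
Total = CHF 496,130.00 + CHF 106,667.9500 + CHF 54,379.7877… = CHF 657,177.74

CHF 657,177.74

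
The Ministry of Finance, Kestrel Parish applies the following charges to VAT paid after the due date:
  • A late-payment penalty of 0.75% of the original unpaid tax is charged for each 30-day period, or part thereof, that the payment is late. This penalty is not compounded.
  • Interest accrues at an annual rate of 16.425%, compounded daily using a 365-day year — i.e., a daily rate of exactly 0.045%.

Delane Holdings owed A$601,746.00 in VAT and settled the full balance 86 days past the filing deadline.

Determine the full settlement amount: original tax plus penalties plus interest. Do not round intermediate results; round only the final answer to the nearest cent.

A$639,023.89

Penalty periods: ⌈86/30⌉ = 3; penalty = 3 × 0.75% × A$601,746.00 = A$13,539.29…
Interest: A$601,746.00 × ((1 + 0.00045)^86 − 1) = A$601,746.00 × 0.03944955… = A$23,738.6095…
Total = A$601,746.00 + A$13,539.2850 + A$23,738.6095… = A$639,023.89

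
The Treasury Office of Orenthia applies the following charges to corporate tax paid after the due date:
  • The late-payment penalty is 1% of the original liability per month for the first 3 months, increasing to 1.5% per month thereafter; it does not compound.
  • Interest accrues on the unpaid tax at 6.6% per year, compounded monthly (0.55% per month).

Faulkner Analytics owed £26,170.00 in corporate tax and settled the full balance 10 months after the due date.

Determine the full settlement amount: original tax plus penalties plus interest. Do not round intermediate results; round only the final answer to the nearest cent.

£31,178.45

Penalty, months 1–3: 3 × 1% × £26,170.00 = £785.10
Penalty, months 4–10: 7 × 1.5% × £26,170.00 = £2,747.85
Interest: £26,170.00 × ((1 + 0.0055)^10 − 1) = £26,170.00 × 0.0563814… = £1,475.5015…
Total = £26,170.00 + £3,532.9500 + £1,475.5015… = £31,178.45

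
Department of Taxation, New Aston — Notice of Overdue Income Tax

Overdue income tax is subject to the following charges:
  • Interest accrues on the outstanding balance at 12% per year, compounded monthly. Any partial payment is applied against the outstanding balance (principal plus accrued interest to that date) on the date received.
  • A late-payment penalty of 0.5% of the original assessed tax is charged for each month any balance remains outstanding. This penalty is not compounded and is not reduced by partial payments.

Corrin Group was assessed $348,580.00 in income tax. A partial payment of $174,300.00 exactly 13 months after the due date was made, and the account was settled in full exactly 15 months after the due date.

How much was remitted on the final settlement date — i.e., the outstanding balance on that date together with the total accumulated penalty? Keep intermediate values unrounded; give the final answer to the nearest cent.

Monthly rate = 12% ÷ 12 = 1%
Balance at month 13: $348,580.0000 × (1 + 0.01)^13 = $396,716.5557…
After $174,300.00 payment: $396,716.5557… − $174,300.00 = $222,416.5557…
Balance at month 15: $222,416.5557… × (1 + 0.01)^2 = $226,887.1285…
Penalty: 15 × 0.5% × $348,580.00 = $26,143.50
Final settlement = outstanding balance + penalty = $226,887.1285… + $26,143.50 = $253,030.63

$253,030.63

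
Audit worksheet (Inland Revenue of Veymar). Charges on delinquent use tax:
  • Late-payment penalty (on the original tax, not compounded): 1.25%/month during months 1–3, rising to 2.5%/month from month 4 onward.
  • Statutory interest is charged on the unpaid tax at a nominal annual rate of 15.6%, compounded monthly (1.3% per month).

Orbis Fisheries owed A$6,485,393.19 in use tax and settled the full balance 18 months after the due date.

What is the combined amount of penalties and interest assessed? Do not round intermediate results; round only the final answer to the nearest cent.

Penalty, months 1–3: 3 × 1.25% × A$6,485,393.19 = A$243,202.24…
Penalty, months 4–18: 15 × 2.5% × A$6,485,393.19 = A$2,432,022.45…
Interest: A$6,485,393.19 × ((1 + 0.013)^18 − 1) = A$6,485,393.19 × 0.2617404… = A$1,697,489.5474…
Penalties + interest = A$2,675,224.6909… + A$1,697,489.5474… = A$4,372,714.24

A$4,372,714.24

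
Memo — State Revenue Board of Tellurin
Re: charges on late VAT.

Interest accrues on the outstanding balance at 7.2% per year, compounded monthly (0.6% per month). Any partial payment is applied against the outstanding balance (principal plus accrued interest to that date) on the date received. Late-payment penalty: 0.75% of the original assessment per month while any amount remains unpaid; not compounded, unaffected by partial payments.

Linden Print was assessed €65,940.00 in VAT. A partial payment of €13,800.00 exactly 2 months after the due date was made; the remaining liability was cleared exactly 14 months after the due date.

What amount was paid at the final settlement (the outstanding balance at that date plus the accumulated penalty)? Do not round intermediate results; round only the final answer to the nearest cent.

€63,796.90

Balance at month 2: €65,940.0000 × (1 + 0.006)^2 = €66,733.6538…
After €13,800.00 payment: €66,733.6538… − €13,800.00 = €52,933.6538…
Balance at month 14: €52,933.6538… × (1 + 0.006)^12 = €56,873.1970…
Penalty: 14 × 0.75% × €65,940.00 = €6,923.70
Final settlement = outstanding balance + penalty = €56,873.1970… + €6,923.70 = €63,796.90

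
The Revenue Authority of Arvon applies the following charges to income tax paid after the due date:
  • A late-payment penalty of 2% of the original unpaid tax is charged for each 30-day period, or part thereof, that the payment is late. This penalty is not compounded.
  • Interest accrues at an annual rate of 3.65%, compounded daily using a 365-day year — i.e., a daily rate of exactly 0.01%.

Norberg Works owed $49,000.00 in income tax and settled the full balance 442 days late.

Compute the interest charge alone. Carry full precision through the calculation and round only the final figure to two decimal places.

Interest: $49,000.00 × ((1 + 0.0001)^442 − 1) = $49,000.00 × 0.04518906… = $2,214.2641…

$2,214.26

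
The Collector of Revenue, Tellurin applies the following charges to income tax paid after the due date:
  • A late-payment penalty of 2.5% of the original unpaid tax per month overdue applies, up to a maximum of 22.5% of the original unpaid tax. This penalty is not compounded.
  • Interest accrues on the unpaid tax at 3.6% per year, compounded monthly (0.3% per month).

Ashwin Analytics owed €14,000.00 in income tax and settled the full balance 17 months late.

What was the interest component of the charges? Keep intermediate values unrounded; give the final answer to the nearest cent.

€731.40

Interest: €14,000.00 × ((1 + 0.003)^17 − 1) = €14,000.00 × 0.0522426… = €731.3958…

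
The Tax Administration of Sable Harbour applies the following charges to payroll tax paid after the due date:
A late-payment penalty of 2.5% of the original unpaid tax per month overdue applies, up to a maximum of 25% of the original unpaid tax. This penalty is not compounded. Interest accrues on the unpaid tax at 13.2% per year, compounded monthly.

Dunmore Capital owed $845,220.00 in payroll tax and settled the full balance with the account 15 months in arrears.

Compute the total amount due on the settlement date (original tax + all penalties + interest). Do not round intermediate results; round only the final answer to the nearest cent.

Penalty (uncapped): 15 × 2.5% × $845,220.00 = $316,957.50; cap = 25% × $845,220.00 = $211,305.00 → penalty = $211,305.00
Interest (13.2%/yr ÷ 12 = 1.1%/month): $845,220.00 × ((1 + 0.011)^15 − 1) = $150,728.9976…
Total = $845,220.00 + $211,305.0000 + $150,728.9976… = $1,207,254.00

$1,207,254.00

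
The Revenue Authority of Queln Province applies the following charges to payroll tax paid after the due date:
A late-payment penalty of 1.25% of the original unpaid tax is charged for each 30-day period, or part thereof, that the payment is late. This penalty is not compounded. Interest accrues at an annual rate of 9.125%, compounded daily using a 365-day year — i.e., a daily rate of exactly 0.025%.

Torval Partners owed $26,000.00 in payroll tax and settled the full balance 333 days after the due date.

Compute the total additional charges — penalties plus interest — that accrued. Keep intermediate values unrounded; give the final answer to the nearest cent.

$6,156.86

Penalty periods: ⌈333/30⌉ = 12; penalty = 12 × 1.25% × $26,000.00 = $3,900.00
Interest: $26,000.00 × ((1 + 0.00025)^333 − 1) = $26,000.00 × 0.08680217… = $2,256.8564…
Penalties + interest = $3,900.0000 + $2,256.8564… = $6,156.86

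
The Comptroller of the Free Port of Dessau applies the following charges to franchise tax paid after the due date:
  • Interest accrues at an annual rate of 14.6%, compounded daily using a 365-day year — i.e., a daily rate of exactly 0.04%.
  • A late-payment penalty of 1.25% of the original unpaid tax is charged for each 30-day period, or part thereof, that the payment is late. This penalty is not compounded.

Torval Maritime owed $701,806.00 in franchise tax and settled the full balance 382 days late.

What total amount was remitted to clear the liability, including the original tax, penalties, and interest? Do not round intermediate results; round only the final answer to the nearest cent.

$931,687.01

Penalty periods: ⌈382/30⌉ = 13; penalty = 13 × 1.25% × $701,806.00 = $114,043.48…
Interest: $701,806.00 × ((1 + 0.0004)^382 − 1) = $701,806.00 × 0.16505634… = $115,837.5312…
Total = $701,806.00 + $114,043.4750 + $115,837.5312… = $931,687.01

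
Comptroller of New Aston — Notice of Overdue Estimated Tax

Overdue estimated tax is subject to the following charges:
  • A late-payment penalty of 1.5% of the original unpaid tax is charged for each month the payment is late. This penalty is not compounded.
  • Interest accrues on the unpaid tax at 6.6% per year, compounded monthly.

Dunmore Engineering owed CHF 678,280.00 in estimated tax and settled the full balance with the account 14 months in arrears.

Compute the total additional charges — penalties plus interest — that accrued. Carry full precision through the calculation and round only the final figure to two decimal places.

CHF 196,575.20

Late-payment penalty: 14 × 1.5% × CHF 678,280.00 = CHF 142,438.80
Interest (6.6%/yr ÷ 12 = 0.55%/month): CHF 678,280.00 × ((1 + 0.0055)^14 − 1) = CHF 54,136.4004…
Penalties + interest = CHF 142,438.8000 + CHF 54,136.4004… = CHF 196,575.20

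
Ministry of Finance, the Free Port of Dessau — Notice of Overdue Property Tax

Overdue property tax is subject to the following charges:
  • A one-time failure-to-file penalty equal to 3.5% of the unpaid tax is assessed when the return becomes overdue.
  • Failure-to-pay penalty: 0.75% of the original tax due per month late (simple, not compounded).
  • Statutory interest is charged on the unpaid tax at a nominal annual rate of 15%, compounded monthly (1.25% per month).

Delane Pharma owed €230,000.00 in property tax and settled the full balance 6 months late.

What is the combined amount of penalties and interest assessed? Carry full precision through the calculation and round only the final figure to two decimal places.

Failure-to-file penalty: 3.5% × €230,000.00 = €8,050.00
Failure-to-pay penalty = 0.75% × €230,000.00 × 6 mo = €10,350.00
Interest: €230,000.00 × ((1 + 0.0125)^6 − 1) = €230,000.00 × 0.0773832… = €17,798.1315…
Penalties + interest = €18,400.0000 + €17,798.1315… = €36,198.13

€36,198.13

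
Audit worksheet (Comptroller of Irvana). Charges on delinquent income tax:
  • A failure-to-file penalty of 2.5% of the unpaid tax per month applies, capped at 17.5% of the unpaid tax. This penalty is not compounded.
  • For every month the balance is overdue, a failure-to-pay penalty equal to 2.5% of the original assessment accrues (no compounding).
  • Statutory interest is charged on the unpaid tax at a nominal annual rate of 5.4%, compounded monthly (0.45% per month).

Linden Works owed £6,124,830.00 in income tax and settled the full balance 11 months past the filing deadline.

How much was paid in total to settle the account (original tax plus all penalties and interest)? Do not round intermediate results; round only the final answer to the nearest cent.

£9,191,097.04

Failure-to-file: 11 × 2.5% × £6,124,830.00 = £1,684,328.25, capped at 17.5% × £6,124,830.00 = £1,071,845.25
Failure-to-pay penalty: 11 × 2.5% × £6,124,830.00 = £1,684,328.25
Interest: £6,124,830.00 × ((1 + 0.0045)^11 − 1) = £6,124,830.00 × 0.0506289… = £310,093.5391…
Total = £6,124,830.00 + £2,756,173.5000 + £310,093.5391… = £9,191,097.04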